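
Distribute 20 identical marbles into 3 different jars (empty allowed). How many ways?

Stars and bars: C(n+k-1, k-1) = C(22,2).

Final answer: C(22,2) = 231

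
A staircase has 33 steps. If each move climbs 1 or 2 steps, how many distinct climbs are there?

Let f(n) be the number of climbs. Removing the last move (1 or 2 steps) gives f(n) = f(n-1) + f(n-2); base cases f(1)=1, f(2)=2.
Building up term by term: f(1)=1, f(2)=2, f(3)=3, f(4)=5, f(5)=8, f(6)=13, f(7)=21, f(8)=34, f(9)=55, f(10)=89, f(11)=144, f(12)=233, f(13)=377, f(14)=610, f(15)=987, f(16)=1597, f(17)=2584, f(18)=4181, f(19)=6765, f(20)=10946, f(21)=17711, f(22)=28657, f(23)=46368, f(24)=75025, f(25)=121393, f(26)=196418, f(27)=317811, f(28)=514229, f(29)=832040, f(30)=1346269, f(31)=2178309, f(32)=3524578, f(33)=5702887.

Final answer: 5702887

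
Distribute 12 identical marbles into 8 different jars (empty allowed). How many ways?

Stars and bars: C(n+k-1, k-1) = C(19,7).

Final answer: C(19,7) = 50388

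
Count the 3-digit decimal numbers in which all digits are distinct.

First digit: 9 (not 0). Second: 9 (not first). Third: 8, etc.
Total: 9 x 9 x 8.

Final answer: 648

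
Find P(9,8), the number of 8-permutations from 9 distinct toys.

P(9,8) = 9!/(9-8)! = 9!/1!.

Final answer: P(9,8) = 362880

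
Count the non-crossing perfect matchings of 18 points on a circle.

The structures are counted by the Catalan number C_n. Here n = 18/2 = 9.
Using C_0 = 1 and C_(k+1) = C_k x 2(2k+1)/(k+2), build up term by term: C_1=1, C_2=2, C_3=5, C_4=14, C_5=42, C_6=132, C_7=429, C_8=1430, C_9=4862.

Final answer: C_{9} = 4862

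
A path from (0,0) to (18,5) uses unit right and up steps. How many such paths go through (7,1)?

Paths (0,0)->(7,1): C(8,1) = 8.
Paths (7,1)->(18,5): C(15,4) = 1365.
By multiplication principle: 8 x 1365.

Final answer: 10920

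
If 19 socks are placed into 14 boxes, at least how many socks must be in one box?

By the pigeonhole principle: ceiling(19/14).

Final answer: 2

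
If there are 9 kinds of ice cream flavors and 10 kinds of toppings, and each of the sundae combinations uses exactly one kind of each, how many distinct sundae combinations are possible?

By the multiplication principle: 9 x 10.

Final answer: 90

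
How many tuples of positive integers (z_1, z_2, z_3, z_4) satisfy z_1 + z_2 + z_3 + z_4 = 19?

Substitute z'_i = z_i - 1 (so z'_i >= 0). Then sum z'_i = 19 - 4 = 15.
Stars and bars: C(15+4-1, 4-1) = C(18,3).

Final answer: C(18,3) = 816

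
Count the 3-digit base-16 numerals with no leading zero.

These are the integers in [16^2, 16^3), so the count is 16^3 - 16^2 = 15 x 16^2.

Final answer: 3840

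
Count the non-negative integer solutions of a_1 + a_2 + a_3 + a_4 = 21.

Stars and bars with 21 stars and 3 bars:
C(21+4-1, 4-1) = C(24,3).

Final answer: C(24,3) = 2024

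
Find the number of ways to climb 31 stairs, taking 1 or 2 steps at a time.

Let f(n) be the number of climbs. Removing the last move (1 or 2 steps) gives f(n) = f(n-1) + f(n-2); base cases f(1)=1, f(2)=2.
Building up term by term: f(1)=1, f(2)=2, f(3)=3, f(4)=5, f(5)=8, f(6)=13, f(7)=21, f(8)=34, f(9)=55, f(10)=89, f(11)=144, f(12)=233, f(13)=377, f(14)=610, f(15)=987, f(16)=1597, f(17)=2584, f(18)=4181, f(19)=6765, f(20)=10946, f(21)=17711, f(22)=28657, f(23)=46368, f(24)=75025, f(25)=121393, f(26)=196418, f(27)=317811, f(28)=514229, f(29)=832040, f(30)=1346269, f(31)=2178309.

Final answer: 2178309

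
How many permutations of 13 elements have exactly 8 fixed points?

Choose which 8 elements are fixed: C(13,8) = 1287.
Derange the remaining 5 using D(j) = (j-1)(D(j-1) + D(j-2)), D(0)=1, D(1)=0: D(2)=1, D(3)=2, D(4)=9, D(5)=44.
Total: 1287 x 44.

Final answer: C(13,8) D(5) = 56628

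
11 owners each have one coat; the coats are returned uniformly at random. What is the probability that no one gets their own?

Use the recurrence D(n) = (n-1)(D(n-1) + D(n-2)) with D(0)=1, D(1)=0.
Building up: D(2)=1, D(3)=2, D(4)=9, D(5)=44, D(6)=265, D(7)=1854, D(8)=14833, D(9)=133496, D(10)=1334961, D(11)=14684570.
Total arrangements: 11! = 39916800.
Probability = D(11)/11! = 1468457/3991680.

Final answer: D(11)/11! = 14684570/39916800 = 0.367879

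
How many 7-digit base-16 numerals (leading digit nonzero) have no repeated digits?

The leading digit has 15 choices (anything but zero); the next has 15 (anything but the first), then 14, and so on, one fewer each time.
Total: 15 x 15 x 14 x 13 x 12 x 11 x 10.

Final answer: 54054000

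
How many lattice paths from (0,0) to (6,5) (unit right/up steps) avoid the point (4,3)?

Total paths to (6,5): C(11,5) = 462.
Paths through (4,3): C(7,3) x C(4,2) = 210.
Avoiding (4,3): 462 - 210.

Final answer: 252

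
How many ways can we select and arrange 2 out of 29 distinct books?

P(29,2) = 29!/(29-2)! = 29!/27!.

Final answer: P(29,2) = 812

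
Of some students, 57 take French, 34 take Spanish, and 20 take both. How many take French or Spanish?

|A union B| = |A| + |B| - |A intersect B| = 57 + 34 - 20.

Final answer: 71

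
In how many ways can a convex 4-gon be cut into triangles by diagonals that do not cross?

The structures are counted by the Catalan number C_n. Here n = 4 - 2 = 2.
C_n = (2n)!/(n!(n+1)!), so C_{2} = 4!/(2! x 3!) = C(4,2)/3 = 6/3.

Final answer: C_{2} = 2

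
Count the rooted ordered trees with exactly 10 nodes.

This is counted by the nth Catalan number C_n. Here n = 10 - 1 = 9.
C_n = C(2n,n)/(n+1), so C_{9} = C(18,9)/10 = 48620/10.

Final answer: C_{9} = 4862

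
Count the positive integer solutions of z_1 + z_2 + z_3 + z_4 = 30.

Substitute z'_i = z_i - 1 (so z'_i >= 0). Then sum z'_i = 30 - 4 = 26.
Stars and bars: C(26+4-1, 4-1) = C(29,3).

Final answer: C(29,3) = 3654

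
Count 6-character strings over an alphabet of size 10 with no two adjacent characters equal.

Let g(n) count such strings. g(1) = 10, and each valid string of length n-1 extends in 9 ways (any symbol but the last), so g(n) = 9 g(n-1).
Total: g(6) = 10 x 9^5.

Final answer: 10 x 9^{5} = 590490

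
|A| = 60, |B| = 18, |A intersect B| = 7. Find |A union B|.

|A union B| = |A| + |B| - |A intersect B| = 60 + 18 - 7.

Final answer: 71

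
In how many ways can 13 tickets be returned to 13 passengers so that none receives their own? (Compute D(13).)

Use the recurrence D(n) = (n-1)(D(n-1) + D(n-2)) with D(0)=1, D(1)=0.
D(2) = 1 x (0 + 1) = 1
D(3) = 2 x (1 + 0) = 2
D(4) = 3 x (2 + 1) = 9
D(5) = 4 x (9 + 2) = 44
D(6) = 5 x (44 + 9) = 265
D(7) = 6 x (265 + 44) = 1854
D(8) = 7 x (1854 + 265) = 14833
D(9) = 8 x (14833 + 1854) = 133496
D(10) = 9 x (133496 + 14833) = 1334961
D(11) = 10 x (1334961 + 133496) = 14684570
D(12) = 11 x (14684570 + 1334961) = 176214841
D(13) = 12 x (D(12) + D(11)) = 12 x (176214841 + 14684570)

Final answer: D(13) = 2290792932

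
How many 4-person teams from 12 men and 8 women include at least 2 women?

Sum over valid woman counts:
C(8,2)C(12,2) = 1848
C(8,3)C(12,1) = 672
C(8,4)C(12,0) = 70
Total: 1848 + 672 + 70.

Final answer: 2590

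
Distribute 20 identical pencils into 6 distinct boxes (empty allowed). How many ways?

Stars and bars: C(n+k-1, k-1) = C(25,5).

Final answer: C(25,5) = 53130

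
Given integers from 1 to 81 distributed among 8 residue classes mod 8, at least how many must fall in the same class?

By pigeonhole with 81 objects and 8 categories: ceiling(81/8).

Final answer: 11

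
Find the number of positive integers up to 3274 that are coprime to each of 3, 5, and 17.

|div by 3|=1091, |div by 5|=654, |div by 17|=192.
|div by 3&5|=218, |div by 3&17|=64, |div by 5&17|=38, |div by all|=12.
By inclusion-exclusion, divisible by at least one: 1091+654+192-218-64-38+12 = 1629.
Not divisible by any: 3274 - 1629.

Final answer: 1645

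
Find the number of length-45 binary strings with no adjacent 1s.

Let a(n) count valid strings. If the last bit is 0 the prefix is any valid string of length n-1; if it is 1 the string must end in 01 with a valid prefix of length n-2. So a(n) = a(n-1) + a(n-2), a(1)=2, a(2)=3.
Computing successive values: a(1)=2, a(2)=3, a(3)=5, a(4)=8, a(5)=13, a(6)=21, a(7)=34, a(8)=55, a(9)=89, a(10)=144, a(11)=233, a(12)=377, a(13)=610, a(14)=987, a(15)=1597, a(16)=2584, a(17)=4181, a(18)=6765, a(19)=10946, a(20)=17711, a(21)=28657, a(22)=46368, a(23)=75025, a(24)=121393, a(25)=196418, a(26)=317811, a(27)=514229, a(28)=832040, a(29)=1346269, a(30)=2178309, a(31)=3524578, a(32)=5702887, a(33)=9227465, a(34)=14930352, a(35)=24157817, a(36)=39088169, a(37)=63245986, a(38)=102334155, a(39)=165580141, a(40)=267914296, a(41)=433494437, a(42)=701408733, a(43)=1134903170, a(44)=1836311903, a(45)=2971215073.

Final answer: 2971215073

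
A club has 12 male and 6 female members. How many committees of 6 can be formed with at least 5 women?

Sum over valid woman counts:
C(6,5)C(12,1) = 72
C(6,6)C(12,0) = 1
Total: 72 + 1.

Final answer: 73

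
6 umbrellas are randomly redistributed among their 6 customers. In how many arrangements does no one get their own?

Derangements satisfy D(n) = (n-1)(D(n-1) + D(n-2)), starting from D(0)=1, D(1)=0.
D(2) = 1 x (0 + 1) = 1
D(3) = 2 x (1 + 0) = 2
D(4) = 3 x (2 + 1) = 9
D(5) = 4 x (9 + 2) = 44
D(6) = 5 x (D(5) + D(4)) = 5 x (44 + 9)

Final answer: D(6) = 265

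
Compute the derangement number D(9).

Derangements satisfy D(n) = (n-1)(D(n-1) + D(n-2)), starting from D(0)=1, D(1)=0.
Building up: D(2)=1, D(3)=2, D(4)=9, D(5)=44, D(6)=265, D(7)=1854, D(8)=14833.
D(9) = 8 x (D(8) + D(7)) = 8 x (14833 + 1854).

Final answer: D(9) = 133496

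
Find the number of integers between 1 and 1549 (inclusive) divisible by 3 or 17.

Multiples of 3: 516. Multiples of 17: 91. Of both (lcm=51): 30.
By inclusion-exclusion: 516 + 91 - 30.

Final answer: 577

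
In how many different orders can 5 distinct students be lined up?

The number of ways to arrange 5 distinct objects is 5!.

Final answer: 5! = 120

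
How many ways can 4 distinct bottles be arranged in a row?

The number of ways to arrange 4 distinct objects is 4!.

Final answer: 4! = 24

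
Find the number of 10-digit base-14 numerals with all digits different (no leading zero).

First digit: 13 (nonzero). Second: 13 (not first). Third: 12, etc.
Total: 13 x 13 x 12 x 11 x 10 x 9 x 8 x 7 x 6 x 5.

Final answer: 3372969600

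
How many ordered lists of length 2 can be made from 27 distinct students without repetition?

P(27,2) = 27!/(27-2)! = 27!/25!.

Final answer: P(27,2) = 702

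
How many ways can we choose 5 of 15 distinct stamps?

C(15,5) = 15!/(5! x (15-5)!).

Final answer: C(15,5) = 3003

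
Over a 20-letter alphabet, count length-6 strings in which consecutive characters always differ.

First character: 20 choices. Each subsequent: 19 choices (must differ from the previous one).
Total: 20 x 19^5.

Final answer: 20 x 19^{5} = 49521980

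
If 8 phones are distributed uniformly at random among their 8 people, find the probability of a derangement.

Use the recurrence D(n) = (n-1)(D(n-1) + D(n-2)) with D(0)=1, D(1)=0.
Building up: D(2)=1, D(3)=2, D(4)=9, D(5)=44, D(6)=265, D(7)=1854, D(8)=14833.
Total arrangements: 8! = 40320.
Probability = D(8)/8! = 2119/5760.

Final answer: D(8)/8! = 14833/40320 = 0.367882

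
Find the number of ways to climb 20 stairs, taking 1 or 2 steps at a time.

Let f(n) be the number of climbs. Removing the last move (1 or 2 steps) gives f(n) = f(n-1) + f(n-2); base cases f(1)=1, f(2)=2.
Building up term by term: f(1)=1, f(2)=2, f(3)=3, f(4)=5, f(5)=8, f(6)=13, f(7)=21, f(8)=34, f(9)=55, f(10)=89, f(11)=144, f(12)=233, f(13)=377, f(14)=610, f(15)=987, f(16)=1597, f(17)=2584, f(18)=4181, f(19)=6765, f(20)=10946.

Final answer: 10946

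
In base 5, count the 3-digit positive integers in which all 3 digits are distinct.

First digit: 4 (nonzero). Second: 4 (not first). Third: 3, etc.
Total: 4 x 4 x 3.

Final answer: 48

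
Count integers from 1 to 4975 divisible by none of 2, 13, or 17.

|div by 2|=2487, |div by 13|=382, |div by 17|=292.
|div by 2&13|=191, |div by 2&17|=146, |div by 13&17|=22, |div by all|=11.
By inclusion-exclusion, divisible by at least one: 2487+382+292-191-146-22+11 = 2813.
Not divisible by any: 4975 - 2813.

Final answer: 2162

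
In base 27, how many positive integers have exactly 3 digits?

These are the integers in [27^2, 27^3), so the count is 27^3 - 27^2 = 26 x 27^2.

Final answer: 18954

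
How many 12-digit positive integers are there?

The leading digit cannot be 0 (9 options); the other 11 digits can be anything (10 options each).
Total: 9 x 10^11.

Final answer: 900000000000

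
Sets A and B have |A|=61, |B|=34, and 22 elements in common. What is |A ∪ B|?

|A union B| = |A| + |B| - |A intersect B| = 61 + 34 - 22.

Final answer: 73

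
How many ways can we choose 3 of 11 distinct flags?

C(11,3) = 11!/(3! x 8!).

Final answer: \binom{11}{3} = 165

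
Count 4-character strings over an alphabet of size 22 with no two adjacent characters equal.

First character: 22 choices. Each subsequent: 21 choices (must differ from the previous one).
Total: 22 x 21^3.

Final answer: 22 x 21^{3} = 203742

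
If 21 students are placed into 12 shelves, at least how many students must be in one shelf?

By the pigeonhole principle: ceiling(21/12).

Final answer: 2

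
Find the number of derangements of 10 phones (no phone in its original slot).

D(n) = (n-1)(D(n-1) + D(n-2)), D(0)=1, D(1)=0.
D(2) = 1 x (0 + 1) = 1
D(3) = 2 x (1 + 0) = 2
D(4) = 3 x (2 + 1) = 9
D(5) = 4 x (9 + 2) = 44
D(6) = 5 x (44 + 9) = 265
D(7) = 6 x (265 + 44) = 1854
D(8) = 7 x (1854 + 265) = 14833
D(9) = 8 x (14833 + 1854) = 133496
D(10) = 9 x (D(9) + D(8)) = 9 x (133496 + 14833)

Final answer: D(10) = 1334961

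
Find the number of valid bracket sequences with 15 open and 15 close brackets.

This is counted by the nth Catalan number C_n. Here n = 15 (pairs).
C_n = C(2n,n) - C(2n,n+1), so C_{15} = C(30,15) - C(30,16) = 155117520 - 145422675.

Final answer: C_{15} = 9694845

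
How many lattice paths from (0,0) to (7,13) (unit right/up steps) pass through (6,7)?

Paths (0,0)->(6,7): C(13,7) = 1716.
Paths (6,7)->(7,13): C(7,6) = 7.
By multiplication principle: 1716 x 7.

Final answer: 12012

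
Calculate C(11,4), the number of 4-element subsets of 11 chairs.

C(11,4) = 11!/(4! x (11-4)!).

Final answer: C(11,4) = 330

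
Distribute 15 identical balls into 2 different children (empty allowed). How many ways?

Stars and bars: C(n+k-1, k-1) = C(16,1).

Final answer: C(16,1) = 16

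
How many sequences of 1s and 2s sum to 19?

Let f(n) be the number of climbs. Removing the last move (1 or 2 steps) gives f(n) = f(n-1) + f(n-2); base cases f(1)=1, f(2)=2.
Computing successive values: f(1)=1, f(2)=2, f(3)=3, f(4)=5, f(5)=8, f(6)=13, f(7)=21, f(8)=34, f(9)=55, f(10)=89, f(11)=144, f(12)=233, f(13)=377, f(14)=610, f(15)=987, f(16)=1597, f(17)=2584, f(18)=4181, f(19)=6765.

Final answer: 6765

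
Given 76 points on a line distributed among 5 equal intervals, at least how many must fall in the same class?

By pigeonhole with 76 objects and 5 categories: ceiling(76/5).

Final answer: 16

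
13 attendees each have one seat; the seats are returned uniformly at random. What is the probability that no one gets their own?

D(n) = (n-1)(D(n-1) + D(n-2)), D(0)=1, D(1)=0.
Building up: D(2)=1, D(3)=2, D(4)=9, D(5)=44, D(6)=265, D(7)=1854, D(8)=14833, D(9)=133496, D(10)=1334961, D(11)=14684570, D(12)=176214841, D(13)=2290792932.
Total arrangements: 13! = 6227020800.
Probability = D(13)/13! = 63633137/172972800.

Final answer: D(13)/13! = 2290792932/6227020800 = 0.367879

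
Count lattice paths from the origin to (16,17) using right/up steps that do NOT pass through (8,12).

Total paths to (16,17): C(33,17) = 1166803110.
Paths through (8,12): C(20,12) x C(13,5) = 162123390.
Avoiding (8,12): 1166803110 - 162123390.

Final answer: 1004679720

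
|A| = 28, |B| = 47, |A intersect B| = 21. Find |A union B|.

|A union B| = |A| + |B| - |A intersect B| = 28 + 47 - 21.

Final answer: 54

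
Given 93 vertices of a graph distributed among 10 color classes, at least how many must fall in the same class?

By pigeonhole with 93 objects and 10 categories: ceiling(93/10).

Final answer: 10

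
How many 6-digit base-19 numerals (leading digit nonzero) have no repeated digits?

First digit: 18 (nonzero). Second: 18 (not first). Third: 17, etc.
Total: 18 x 18 x 17 x 16 x 15 x 14.

Final answer: 18506880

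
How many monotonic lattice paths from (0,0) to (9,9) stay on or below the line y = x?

Total monotonic paths to (9,9): C(18,9) = 48620.
Paths that cross above y=x (reflection bijection): C(18,10) = 43758.
Valid Dyck paths: 48620 - 43758.
(Check: C(18,9) - C(18,10) = C(18,9)/10, the Catalan number C_{9}.)

Final answer: C_{9} = 4862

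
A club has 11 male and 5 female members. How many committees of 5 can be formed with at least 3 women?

Sum over valid woman counts:
C(5,3)C(11,2) = 550
C(5,4)C(11,1) = 55
C(5,5)C(11,0) = 1
Total: 550 + 55 + 1.

Final answer: 606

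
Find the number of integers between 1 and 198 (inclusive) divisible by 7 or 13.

Multiples of 7: 28. Multiples of 13: 15. Of both (lcm=91): 2.
By inclusion-exclusion: 28 + 15 - 2.

Final answer: 41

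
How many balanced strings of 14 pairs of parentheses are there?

The structures are counted by the Catalan number C_n. Here n = 14 (pairs).
C_n = C(2n,n) - C(2n,n+1), so C_{14} = C(28,14) - C(28,15) = 40116600 - 37442160.

Final answer: C_{14} = 2674440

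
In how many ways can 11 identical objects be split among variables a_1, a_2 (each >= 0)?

Stars and bars with 11 stars and 1 bars:
C(11+2-1, 2-1) = C(12,1).

Final answer: C(12,1) = 12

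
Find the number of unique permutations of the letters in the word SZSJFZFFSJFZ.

Letters (F:4, J:2, S:3, Z:3). Total letters: 12.
Permutations = 12!/(4! x 3! x 3! x 2!).

Final answer: 277200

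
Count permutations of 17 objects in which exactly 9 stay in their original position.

Choose which 9 elements are fixed: C(17,9) = 24310.
Derange the remaining 8 using D(j) = (j-1)(D(j-1) + D(j-2)), D(0)=1, D(1)=0: D(2)=1, D(3)=2, D(4)=9, D(5)=44, D(6)=265, D(7)=1854, D(8)=14833.
Total: 24310 x 14833.

Final answer: C(17,9) D(8) = 360590230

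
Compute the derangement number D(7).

D(n) = (n-1)(D(n-1) + D(n-2)), D(0)=1, D(1)=0.
Building up: D(2)=1, D(3)=2, D(4)=9, D(5)=44, D(6)=265.
D(7) = 6 x (D(6) + D(5)) = 6 x (265 + 44).

Final answer: D(7) = 1854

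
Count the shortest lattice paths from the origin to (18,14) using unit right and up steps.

Each path has 18 right steps and 14 up steps in some order (32 steps total).
Choose which 14 of the 32 steps are up: C(32,14).

Final answer: C(32,14) = 471435600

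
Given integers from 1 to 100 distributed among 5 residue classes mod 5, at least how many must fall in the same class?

By pigeonhole with 100 objects and 5 categories: ceiling(100/5).

Final answer: 20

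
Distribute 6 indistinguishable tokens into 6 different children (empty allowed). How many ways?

Stars and bars: C(n+k-1, k-1) = C(11,5).

Final answer: C(11,5) = 462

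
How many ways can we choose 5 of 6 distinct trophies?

C(6,5) = 6!/(5! x (6-5)!).

Final answer: C(6,5) = 6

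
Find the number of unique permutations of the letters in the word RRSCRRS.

Letters (C:1, R:4, S:2). Total letters: 7.
Permutations = 7!/(4! x 2!).

Final answer: 105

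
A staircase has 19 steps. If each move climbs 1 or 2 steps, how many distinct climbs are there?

Let f(n) be the number of climbs. Removing the last move (1 or 2 steps) gives f(n) = f(n-1) + f(n-2); base cases f(1)=1, f(2)=2.
Iterating the recurrence: f(1)=1, f(2)=2, f(3)=3, f(4)=5, f(5)=8, f(6)=13, f(7)=21, f(8)=34, f(9)=55, f(10)=89, f(11)=144, f(12)=233, f(13)=377, f(14)=610, f(15)=987, f(16)=1597, f(17)=2584, f(18)=4181, f(19)=6765.

Final answer: 6765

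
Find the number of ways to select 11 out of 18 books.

C(18,11) = 18!/(11! x 7!).

Final answer: \binom{18}{11} = 31824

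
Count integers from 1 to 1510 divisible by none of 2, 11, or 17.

|div by 2|=755, |div by 11|=137, |div by 17|=88.
|div by 2&11|=68, |div by 2&17|=44, |div by 11&17|=8, |div by all|=4.
By inclusion-exclusion, divisible by at least one: 755+137+88-68-44-8+4 = 864.
Not divisible by any: 1510 - 864.

Final answer: 646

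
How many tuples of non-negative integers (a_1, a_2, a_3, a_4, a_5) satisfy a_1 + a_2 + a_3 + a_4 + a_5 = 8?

Stars and bars with 8 stars and 4 bars:
C(8+5-1, 5-1) = C(12,4).

Final answer: C(12,4) = 495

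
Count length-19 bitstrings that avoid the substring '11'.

Classify by the final bit: ...0 gives a(n-1) strings, ...01 gives a(n-2) strings. Thus a(n) = a(n-1) + a(n-2) with a(1)=2, a(2)=3.
Building up term by term: a(1)=2, a(2)=3, a(3)=5, a(4)=8, a(5)=13, a(6)=21, a(7)=34, a(8)=55, a(9)=89, a(10)=144, a(11)=233, a(12)=377, a(13)=610, a(14)=987, a(15)=1597, a(16)=2584, a(17)=4181, a(18)=6765, a(19)=10946.

Final answer: 10946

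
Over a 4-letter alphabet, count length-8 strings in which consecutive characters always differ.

First character: 4 choices. Each subsequent: 3 choices (must differ from the previous one).
Total: 4 x 3^7.

Final answer: 4 x 3^{7} = 8748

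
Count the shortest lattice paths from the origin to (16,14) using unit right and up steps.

Each path has 16 right steps and 14 up steps in some order (30 steps total).
Choose which 14 of the 30 steps are up: C(30,14).

Final answer: C(30,14) = 145422675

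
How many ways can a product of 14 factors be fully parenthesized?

This is counted by the nth Catalan number C_n. Here n = 14 - 1 = 13.
C_n = (2n)!/(n!(n+1)!), so C_{13} = 26!/(13! x 14!) = C(26,13)/14 = 10400600/14.

Final answer: C_{13} = 742900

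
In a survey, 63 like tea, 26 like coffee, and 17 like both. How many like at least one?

|A union B| = |A| + |B| - |A intersect B| = 63 + 26 - 17.

Final answer: 72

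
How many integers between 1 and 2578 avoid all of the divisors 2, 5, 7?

|div by 2|=1289, |div by 5|=515, |div by 7|=368.
|div by 2&5|=257, |div by 2&7|=184, |div by 5&7|=73, |div by all|=36.
By inclusion-exclusion, divisible by at least one: 1289+515+368-257-184-73+36 = 1694.
Not divisible by any: 2578 - 1694.

Final answer: 884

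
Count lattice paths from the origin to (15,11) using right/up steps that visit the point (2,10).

Paths (0,0)->(2,10): C(12,10) = 66.
Paths (2,10)->(15,11): C(14,1) = 14.
By multiplication principle: 66 x 14.

Final answer: 924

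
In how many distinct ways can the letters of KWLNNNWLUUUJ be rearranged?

Letters (J:1, K:1, L:2, N:3, U:3, W:2). Total letters: 12.
Permutations = 12!/(3! x 3! x 2! x 2!).

Final answer: 3326400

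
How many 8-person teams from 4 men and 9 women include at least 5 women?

Sum over valid woman counts:
C(9,5)C(4,3) = 504
C(9,6)C(4,2) = 504
C(9,7)C(4,1) = 144
C(9,8)C(4,0) = 9
Total: 504 + 504 + 144 + 9.

Final answer: 1161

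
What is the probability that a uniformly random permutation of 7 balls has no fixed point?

D(n) = (n-1)(D(n-1) + D(n-2)), D(0)=1, D(1)=0.
Building up: D(2)=1, D(3)=2, D(4)=9, D(5)=44, D(6)=265, D(7)=1854.
Total arrangements: 7! = 5040.
Probability = D(7)/7! = 103/280.

Final answer: D(7)/7! = 1854/5040 = 0.367857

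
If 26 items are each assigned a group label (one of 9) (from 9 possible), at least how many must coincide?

There are 9 possible values for group label (one of 9). With 26 items and 9 categories, by pigeonhole: ceiling(26/9).

Final answer: 3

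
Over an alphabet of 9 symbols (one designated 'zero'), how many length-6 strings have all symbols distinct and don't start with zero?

First digit: 8 (nonzero). Second: 8 (not first). Third: 7, etc.
Total: 8 x 8 x 7 x 6 x 5 x 4.

Final answer: 53760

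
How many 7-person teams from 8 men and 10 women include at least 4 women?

Sum over valid woman counts:
C(10,4)C(8,3) = 11760
C(10,5)C(8,2) = 7056
C(10,6)C(8,1) = 1680
C(10,7)C(8,0) = 120
Total: 11760 + 7056 + 1680 + 120.

Final answer: 20616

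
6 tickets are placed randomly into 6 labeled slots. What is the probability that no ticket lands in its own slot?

D(n) = (n-1)(D(n-1) + D(n-2)), D(0)=1, D(1)=0.
Building up: D(2)=1, D(3)=2, D(4)=9, D(5)=44, D(6)=265.
Total arrangements: 6! = 720.
Probability = D(6)/6! = 53/144.

Final answer: D(6)/6! = 265/720 = 0.368056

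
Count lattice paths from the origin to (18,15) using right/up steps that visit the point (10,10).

Paths (0,0)->(10,10): C(20,10) = 184756.
Paths (10,10)->(18,15): C(13,5) = 1287.
By multiplication principle: 184756 x 1287.

Final answer: 237780972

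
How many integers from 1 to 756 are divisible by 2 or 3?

Multiples of 2: 378. Multiples of 3: 252. Of both (lcm=6): 126.
By inclusion-exclusion: 378 + 252 - 126.

Final answer: 504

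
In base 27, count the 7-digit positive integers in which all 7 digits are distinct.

The leading digit has 26 choices (anything but zero); the next has 26 (anything but the first), then 25, and so on, one fewer each time.
Total: 26 x 26 x 25 x 24 x 23 x 22 x 21.

Final answer: 4309905600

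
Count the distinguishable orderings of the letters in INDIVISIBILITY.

Letters (B:1, D:1, I:6, L:1, N:1, S:1, T:1, V:1, Y:1). Total letters: 14.
Permutations = 14!/(6!).

Final answer: 121080960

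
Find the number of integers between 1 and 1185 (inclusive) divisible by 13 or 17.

Multiples of 13: 91. Multiples of 17: 69. Of both (lcm=221): 5.
By inclusion-exclusion: 91 + 69 - 5.

Final answer: 155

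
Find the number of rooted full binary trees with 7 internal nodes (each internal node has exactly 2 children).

This is counted by the nth Catalan number C_n. Here n = 7.
C_n = C(2n,n)/(n+1), so C_{7} = C(14,7)/8 = 3432/8.

Final answer: C_{7} = 429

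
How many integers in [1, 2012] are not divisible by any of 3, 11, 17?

|div by 3|=670, |div by 11|=182, |div by 17|=118.
|div by 3&11|=60, |div by 3&17|=39, |div by 11&17|=10, |div by all|=3.
By inclusion-exclusion, divisible by at least one: 670+182+118-60-39-10+3 = 864.
Not divisible by any: 2012 - 864.

Final answer: 1148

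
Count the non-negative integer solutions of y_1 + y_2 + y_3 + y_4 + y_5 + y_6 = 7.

Stars and bars with 7 stars and 5 bars:
C(7+6-1, 6-1) = C(12,5).

Final answer: C(12,5) = 792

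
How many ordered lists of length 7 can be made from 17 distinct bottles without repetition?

P(17,7) = 17!/(17-7)! = 17!/10!.

Final answer: P(17,7) = 98017920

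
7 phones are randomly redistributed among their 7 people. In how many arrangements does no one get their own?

Use the recurrence D(n) = (n-1)(D(n-1) + D(n-2)) with D(0)=1, D(1)=0.
D(2) = 1 x (0 + 1) = 1
D(3) = 2 x (1 + 0) = 2
D(4) = 3 x (2 + 1) = 9
D(5) = 4 x (9 + 2) = 44
D(6) = 5 x (44 + 9) = 265
D(7) = 6 x (D(6) + D(5)) = 6 x (265 + 44)

Final answer: D(7) = 1854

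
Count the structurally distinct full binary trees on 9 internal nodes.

This is counted by the nth Catalan number C_n. Here n = 9.
Using C_0 = 1 and C_(k+1) = C_k x 2(2k+1)/(k+2), build up term by term: C_1=1, C_2=2, C_3=5, C_4=14, C_5=42, C_6=132, C_7=429, C_8=1430, C_9=4862.

Final answer: C_{9} = 4862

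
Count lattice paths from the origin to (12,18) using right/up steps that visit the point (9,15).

Paths (0,0)->(9,15): C(24,15) = 1307504.
Paths (9,15)->(12,18): C(6,3) = 20.
By multiplication principle: 1307504 x 20.

Final answer: 26150080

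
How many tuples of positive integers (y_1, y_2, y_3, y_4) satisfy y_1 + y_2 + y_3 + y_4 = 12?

Substitute y'_i = y_i - 1 (so y'_i >= 0). Then sum y'_i = 12 - 4 = 8.
Stars and bars: C(8+4-1, 4-1) = C(11,3).

Final answer: C(11,3) = 165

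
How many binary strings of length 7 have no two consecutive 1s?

Classify by the final bit: ...0 gives a(n-1) strings, ...01 gives a(n-2) strings. Thus a(n) = a(n-1) + a(n-2) with a(1)=2, a(2)=3.
Building up term by term: a(1)=2, a(2)=3, a(3)=5, a(4)=8, a(5)=13, a(6)=21, a(7)=34.

Final answer: 34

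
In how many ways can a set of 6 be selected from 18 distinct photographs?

C(18,6) = 18!/(6! x (18-6)!).

Final answer: C(18,6) = 18564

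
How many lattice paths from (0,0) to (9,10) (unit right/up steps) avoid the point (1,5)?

Total paths to (9,10): C(19,10) = 92378.
Paths through (1,5): C(6,5) x C(13,5) = 7722.
Avoiding (1,5): 92378 - 7722.

Final answer: 84656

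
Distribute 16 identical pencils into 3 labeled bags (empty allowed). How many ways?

Stars and bars: C(n+k-1, k-1) = C(18,2).

Final answer: C(18,2) = 153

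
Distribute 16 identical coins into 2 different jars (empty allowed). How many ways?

Stars and bars: C(n+k-1, k-1) = C(17,1).

Final answer: C(17,1) = 17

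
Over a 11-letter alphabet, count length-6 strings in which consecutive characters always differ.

Let g(n) count such strings. g(1) = 11, and each valid string of length n-1 extends in 10 ways (any symbol but the last), so g(n) = 10 g(n-1).
Total: g(6) = 11 x 10^5.

Final answer: 11 x 10^{5} = 1100000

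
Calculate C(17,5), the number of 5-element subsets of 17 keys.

C(17,5) = 17!/(5! x (17-5)!).

Final answer: C(17,5) = 6188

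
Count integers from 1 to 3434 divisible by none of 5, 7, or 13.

|div by 5|=686, |div by 7|=490, |div by 13|=264.
|div by 5&7|=98, |div by 5&13|=52, |div by 7&13|=37, |div by all|=7.
By inclusion-exclusion, divisible by at least one: 686+490+264-98-52-37+7 = 1260.
Not divisible by any: 3434 - 1260.

Final answer: 2174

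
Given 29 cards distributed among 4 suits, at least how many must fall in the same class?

By pigeonhole with 29 objects and 4 categories: ceiling(29/4).

Final answer: 8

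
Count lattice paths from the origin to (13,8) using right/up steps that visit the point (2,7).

Paths (0,0)->(2,7): C(9,7) = 36.
Paths (2,7)->(13,8): C(12,1) = 12.
By multiplication principle: 36 x 12.

Final answer: 432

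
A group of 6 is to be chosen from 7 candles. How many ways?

C(7,6) = 7!/(6! x (7-6)!).

Final answer: C(7,6) = 7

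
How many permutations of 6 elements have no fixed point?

Derangements satisfy D(n) = (n-1)(D(n-1) + D(n-2)), starting from D(0)=1, D(1)=0.
Building up: D(2)=1, D(3)=2, D(4)=9, D(5)=44.
D(6) = 5 x (D(5) + D(4)) = 5 x (44 + 9).

Final answer: D(6) = 265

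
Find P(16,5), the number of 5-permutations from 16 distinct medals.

P(16,5) = 16!/(16-5)! = 16!/11!.

Final answer: P(16,5) = 524160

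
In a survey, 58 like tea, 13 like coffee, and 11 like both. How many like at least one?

|A union B| = |A| + |B| - |A intersect B| = 58 + 13 - 11.

Final answer: 60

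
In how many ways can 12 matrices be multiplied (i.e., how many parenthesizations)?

This is a standard Catalan-number count: the answer is C_n. Here n = 12 - 1 = 11.
C_n = C(2n,n)/(n+1), so C_{11} = C(22,11)/12 = 705432/12.

Final answer: C_{11} = 58786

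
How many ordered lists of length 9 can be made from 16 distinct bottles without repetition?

P(16,9) = 16!/(16-9)! = 16!/7!.

Final answer: P(16,9) = 4151347200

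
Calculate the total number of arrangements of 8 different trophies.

The number of ways to arrange 8 distinct objects is 8!.

Final answer: 8! = 40320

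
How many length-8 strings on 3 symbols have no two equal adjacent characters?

Let g(n) count such strings. g(1) = 3, and each valid string of length n-1 extends in 2 ways (any symbol but the last), so g(n) = 2 g(n-1).
Total: g(8) = 3 x 2^7.

Final answer: 3 x 2^{7} = 384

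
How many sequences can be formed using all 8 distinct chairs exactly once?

The number of ways to arrange 8 distinct objects is 8!.

Final answer: 8! = 40320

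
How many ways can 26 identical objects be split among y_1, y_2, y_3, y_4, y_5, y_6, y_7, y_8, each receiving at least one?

Substitute y'_i = y_i - 1 (so y'_i >= 0). Then sum y'_i = 26 - 8 = 18.
Stars and bars: C(18+8-1, 8-1) = C(25,7).

Final answer: C(25,7) = 480700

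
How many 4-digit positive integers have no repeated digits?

First digit: 9 (not 0). Second: 9 (not first). Third: 8, etc.
Total: 9 x 9 x 8 x 7.

Final answer: 4536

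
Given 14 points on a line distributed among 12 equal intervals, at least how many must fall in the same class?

By pigeonhole with 14 objects and 12 categories: ceiling(14/12).

Final answer: 2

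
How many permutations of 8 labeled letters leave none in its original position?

Derangements satisfy D(n) = (n-1)(D(n-1) + D(n-2)), starting from D(0)=1, D(1)=0.
D(2) = 1 x (0 + 1) = 1
D(3) = 2 x (1 + 0) = 2
D(4) = 3 x (2 + 1) = 9
D(5) = 4 x (9 + 2) = 44
D(6) = 5 x (44 + 9) = 265
D(7) = 6 x (265 + 44) = 1854
D(8) = 7 x (D(7) + D(6)) = 7 x (1854 + 265)

Final answer: D(8) = 14833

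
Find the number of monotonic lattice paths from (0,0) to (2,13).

Each path has 2 right steps and 13 up steps in some order (15 steps total).
Choose which 13 of the 15 steps are up: C(15,13).

Final answer: C(15,13) = 105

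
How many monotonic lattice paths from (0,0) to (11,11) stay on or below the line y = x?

Total monotonic paths to (11,11): C(22,11) = 705432.
Paths that cross above y=x (reflection bijection): C(22,12) = 646646.
Valid Dyck paths: 705432 - 646646.
(These counts are the Catalan numbers.)

Final answer: C_{11} = 58786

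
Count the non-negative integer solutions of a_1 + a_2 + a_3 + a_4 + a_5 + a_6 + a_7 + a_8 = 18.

Stars and bars with 18 stars and 7 bars:
C(18+8-1, 8-1) = C(25,7).

Final answer: C(25,7) = 480700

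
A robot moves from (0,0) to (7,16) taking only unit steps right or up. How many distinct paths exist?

Each path has 7 right steps and 16 up steps in some order (23 steps total).
Choose which 16 of the 23 steps are up: C(23,16).

Final answer: C(23,16) = 245157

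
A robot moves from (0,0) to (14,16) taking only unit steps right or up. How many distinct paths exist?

Each path has 14 right steps and 16 up steps in some order (30 steps total).
Choose which 16 of the 30 steps are up: C(30,16).

Final answer: C(30,16) = 145422675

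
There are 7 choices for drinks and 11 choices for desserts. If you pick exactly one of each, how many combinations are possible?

By the multiplication principle: 7 x 11.

Final answer: 77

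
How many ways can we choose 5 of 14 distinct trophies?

C(14,5) = 14!/(5! x (14-5)!).

Final answer: C(14,5) = 2002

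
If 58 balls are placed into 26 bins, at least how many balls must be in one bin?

By the pigeonhole principle: ceiling(58/26).

Final answer: 3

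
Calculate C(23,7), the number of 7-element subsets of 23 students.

C(23,7) = 23!/(7! x (23-7)!).

Final answer: C(23,7) = 245157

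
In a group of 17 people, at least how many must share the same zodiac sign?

There are 12 possible values for zodiac sign. With 17 people and 12 categories, by pigeonhole: ceiling(17/12).

Final answer: 2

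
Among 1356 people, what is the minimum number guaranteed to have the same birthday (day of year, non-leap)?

There are 365 possible values for birthday (day of year, non-leap). With 1356 people and 365 categories, by pigeonhole: ceiling(1356/365).

Final answer: 4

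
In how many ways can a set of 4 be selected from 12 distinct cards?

C(12,4) = 12!/(4! x (12-4)!).

Final answer: C(12,4) = 495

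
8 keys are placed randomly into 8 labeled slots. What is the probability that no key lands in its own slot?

Use the recurrence D(n) = (n-1)(D(n-1) + D(n-2)) with D(0)=1, D(1)=0.
Building up: D(2)=1, D(3)=2, D(4)=9, D(5)=44, D(6)=265, D(7)=1854, D(8)=14833.
Total arrangements: 8! = 40320.
Probability = D(8)/8! = 2119/5760.

Final answer: D(8)/8! = 14833/40320 = 0.367882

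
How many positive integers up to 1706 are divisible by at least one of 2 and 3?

Multiples of 2: 853. Multiples of 3: 568. Of both (lcm=6): 284.
By inclusion-exclusion: 853 + 568 - 284.

Final answer: 1137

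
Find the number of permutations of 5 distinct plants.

The number of ways to arrange 5 distinct objects is 5!.

Final answer: 5! = 120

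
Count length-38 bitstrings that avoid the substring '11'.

Classify by the final bit: ...0 gives a(n-1) strings, ...01 gives a(n-2) strings. Thus a(n) = a(n-1) + a(n-2) with a(1)=2, a(2)=3.
Building up term by term: a(1)=2, a(2)=3, a(3)=5, a(4)=8, a(5)=13, a(6)=21, a(7)=34, a(8)=55, a(9)=89, a(10)=144, a(11)=233, a(12)=377, a(13)=610, a(14)=987, a(15)=1597, a(16)=2584, a(17)=4181, a(18)=6765, a(19)=10946, a(20)=17711, a(21)=28657, a(22)=46368, a(23)=75025, a(24)=121393, a(25)=196418, a(26)=317811, a(27)=514229, a(28)=832040, a(29)=1346269, a(30)=2178309, a(31)=3524578, a(32)=5702887, a(33)=9227465, a(34)=14930352, a(35)=24157817, a(36)=39088169, a(37)=63245986, a(38)=102334155.

Final answer: 102334155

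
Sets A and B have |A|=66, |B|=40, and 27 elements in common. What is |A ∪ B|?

|A union B| = |A| + |B| - |A intersect B| = 66 + 40 - 27.

Final answer: 79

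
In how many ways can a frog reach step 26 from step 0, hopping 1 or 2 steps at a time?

Condition on the final move: it is a 1-step (f(n-1) ways to get there) or a 2-step (f(n-2) ways), so f(n) = f(n-1) + f(n-2), with f(1)=1, f(2)=2.
Building up term by term: f(1)=1, f(2)=2, f(3)=3, f(4)=5, f(5)=8, f(6)=13, f(7)=21, f(8)=34, f(9)=55, f(10)=89, f(11)=144, f(12)=233, f(13)=377, f(14)=610, f(15)=987, f(16)=1597, f(17)=2584, f(18)=4181, f(19)=6765, f(20)=10946, f(21)=17711, f(22)=28657, f(23)=46368, f(24)=75025, f(25)=121393, f(26)=196418.

Final answer: 196418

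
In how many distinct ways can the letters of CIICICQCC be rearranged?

Letters (C:5, I:3, Q:1). Total letters: 9.
Permutations = 9!/(5! x 3!).

Final answer: 504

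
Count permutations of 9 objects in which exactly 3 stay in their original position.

Choose which 3 elements are fixed: C(9,3) = 84.
Derange the remaining 6 using D(j) = (j-1)(D(j-1) + D(j-2)), D(0)=1, D(1)=0: D(2)=1, D(3)=2, D(4)=9, D(5)=44, D(6)=265.
Total: 84 x 265.

Final answer: C(9,3) D(6) = 22260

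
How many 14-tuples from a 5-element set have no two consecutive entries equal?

Let g(n) count such strings. g(1) = 5, and each valid string of length n-1 extends in 4 ways (any symbol but the last), so g(n) = 4 g(n-1).
Total: g(14) = 5 x 4^13.

Final answer: 5 x 4^{13} = 335544320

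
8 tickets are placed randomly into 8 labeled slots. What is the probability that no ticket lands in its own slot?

Use the recurrence D(n) = (n-1)(D(n-1) + D(n-2)) with D(0)=1, D(1)=0.
Building up: D(2)=1, D(3)=2, D(4)=9, D(5)=44, D(6)=265, D(7)=1854, D(8)=14833.
Total arrangements: 8! = 40320.
Probability = D(8)/8! = 2119/5760.

Final answer: D(8)/8! = 14833/40320 = 0.367882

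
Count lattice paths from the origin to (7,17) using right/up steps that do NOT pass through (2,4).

Total paths to (7,17): C(24,17) = 346104.
Paths through (2,4): C(6,4) x C(18,13) = 128520.
Avoiding (2,4): 346104 - 128520.

Final answer: 217584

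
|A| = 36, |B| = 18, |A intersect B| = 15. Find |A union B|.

|A union B| = |A| + |B| - |A intersect B| = 36 + 18 - 15.

Final answer: 39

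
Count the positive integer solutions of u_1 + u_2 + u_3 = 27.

Substitute u'_i = u_i - 1 (so u'_i >= 0). Then sum u'_i = 27 - 3 = 24.
Stars and bars: C(24+3-1, 3-1) = C(26,2).

Final answer: C(26,2) = 325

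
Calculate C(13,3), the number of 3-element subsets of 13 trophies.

C(13,3) = 13!/(3! x 10!).

Final answer: \binom{13}{3} = 286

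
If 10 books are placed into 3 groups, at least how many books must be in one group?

By the pigeonhole principle: ceiling(10/3).

Final answer: 4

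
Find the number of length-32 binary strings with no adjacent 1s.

A valid string ends in 0 (append to any length-(n-1) valid string) or in 01 (append to any length-(n-2) valid string), so a(n) = a(n-1) + a(n-2) with a(1)=2, a(2)=3.
Building up term by term: a(1)=2, a(2)=3, a(3)=5, a(4)=8, a(5)=13, a(6)=21, a(7)=34, a(8)=55, a(9)=89, a(10)=144, a(11)=233, a(12)=377, a(13)=610, a(14)=987, a(15)=1597, a(16)=2584, a(17)=4181, a(18)=6765, a(19)=10946, a(20)=17711, a(21)=28657, a(22)=46368, a(23)=75025, a(24)=121393, a(25)=196418, a(26)=317811, a(27)=514229, a(28)=832040, a(29)=1346269, a(30)=2178309, a(31)=3524578, a(32)=5702887.

Final answer: 5702887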